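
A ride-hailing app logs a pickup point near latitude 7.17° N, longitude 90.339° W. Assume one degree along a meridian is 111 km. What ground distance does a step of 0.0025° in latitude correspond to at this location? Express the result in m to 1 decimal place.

Along a meridian 0.0025° is 0.0025 × 111000 = 277.5 m.

277.5 m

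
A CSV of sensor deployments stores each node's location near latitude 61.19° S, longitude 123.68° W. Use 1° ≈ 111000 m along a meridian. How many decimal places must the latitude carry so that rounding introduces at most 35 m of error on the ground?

One degree of latitude covers 111000 m.
N decimal places → at most half a unit in the last place, 0.5 × 10⁻ᴺ° = 111000/2 × 10⁻ᴺ m.
Need 0.5 × 111000 × 10⁻ᴺ ≤ 35 → 10⁻ᴺ ≤ 6.306e-04, so N ≥ 3.20.
So 4 decimal places suffice (5.55 m); 3 would allow up to 55.5 m.

4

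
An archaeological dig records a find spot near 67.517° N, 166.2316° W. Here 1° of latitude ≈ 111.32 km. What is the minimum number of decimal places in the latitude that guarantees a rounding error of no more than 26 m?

4 decimal places

One degree of latitude covers 111320 m.
N decimal places → at most half a unit in the last place, 0.5 × 10⁻ᴺ° = 111320/2 × 10⁻ᴺ m.
Setting 55660 × 10⁻ᴺ ≤ 26 gives 10ᴺ ≥ 2141, i.e. N ≥ 3.33.
N = 3 would give 55.7 m (too coarse); N = 4 gives 5.57 m ≤ 26 m.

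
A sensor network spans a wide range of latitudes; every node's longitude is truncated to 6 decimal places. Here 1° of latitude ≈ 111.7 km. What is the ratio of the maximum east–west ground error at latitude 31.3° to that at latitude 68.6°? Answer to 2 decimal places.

2.34

Truncating at 6 decimal places can drop up to a full unit in the last place, so the longitude may be off by as much as 1e-06°.
At 31.3°: 1e-06° × 111700 × cos 31.3° = 1e-06 × 111700 × 0.8545 ≈ 0.095443 m.
Error at 68.6° = 1e-06° × 111700 × cos 68.6° ≈ 0.1117 × 0.3649 = 0.040757 m.
The ratio reduces to cos 31.3° / cos 68.6° = 0.8545/0.3649 ≈ 2.3418.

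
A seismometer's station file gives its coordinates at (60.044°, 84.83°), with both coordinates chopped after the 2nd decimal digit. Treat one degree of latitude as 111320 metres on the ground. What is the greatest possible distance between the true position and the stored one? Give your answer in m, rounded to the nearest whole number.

Truncating at 2 decimal places can drop up to a full unit in the last place, so each coordinate may be off by as much as 0.01°.
Latitude error → 0.01 × 111320 = 1113.2 m along the meridian.
E–W at 60.044°: 0.01° × 111320 × cos 60.044° = 0.01 × 111320 × 0.4993 ≈ 555.859 m.
The two errors are perpendicular, so the maximum displacement is √(1113.2² + 555.859²) ≈ 1244.26 m.

1244 m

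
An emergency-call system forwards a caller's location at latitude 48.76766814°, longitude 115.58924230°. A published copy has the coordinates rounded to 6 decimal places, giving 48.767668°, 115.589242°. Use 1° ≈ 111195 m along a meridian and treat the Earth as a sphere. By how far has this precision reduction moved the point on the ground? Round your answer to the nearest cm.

3 cm

Δlat = 48.76766814 − 48.767668 = +0.00000014°; Δlon = 115.58924230 − 115.589242 = +0.00000030°.
N–S: 0.00000014° × 111195 m/° = 0.0155673 m.
E–W at 48.7677°: 0.00000030° × 111195 × cos 48.7677° = 0.00000030 × 111195 × 0.6591 ≈ 0.0219871 m.
Combined displacement = (0.0155673² + 0.0219871²)^½ ≈ 0.0269401 m.
That is 0.0269401 m = 2.694 cm.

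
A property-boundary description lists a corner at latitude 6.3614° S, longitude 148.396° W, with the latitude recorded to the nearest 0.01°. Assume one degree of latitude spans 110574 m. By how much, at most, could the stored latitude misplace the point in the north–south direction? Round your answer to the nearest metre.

Rounding to 2 decimal places leaves the latitude within ±0.005° of the true value.
North–south distance: 0.005° × 110574 m/° = 552.87 m.

553 metres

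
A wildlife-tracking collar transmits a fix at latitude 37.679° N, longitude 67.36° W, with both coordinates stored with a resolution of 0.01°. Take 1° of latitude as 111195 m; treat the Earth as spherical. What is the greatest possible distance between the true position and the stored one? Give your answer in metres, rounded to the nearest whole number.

709 metres

With a 0.01° grid the true value lies within half a step, ±0.01°/2 = ±0.005°, of the stored one.
N–S: 0.005° × 111195 m/° = 555.975 m.
East–west component at 37.679°: 0.005° × 111195 × cos 37.679° ≈ 0.005 × 88005 ≈ 440.025 m.
Worst case both components are at the extreme and orthogonal: √(555.975² + 440.025²) ≈ 709.035 m.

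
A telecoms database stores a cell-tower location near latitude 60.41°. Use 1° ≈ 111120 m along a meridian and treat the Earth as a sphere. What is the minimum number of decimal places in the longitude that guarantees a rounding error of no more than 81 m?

3 decimal places

At 60.41° one degree of longitude covers 111120 × cos 60.41° ≈ 111120 × 0.4938 ≈ 54870 m.
N decimal places → at most half a unit in the last place, 0.5 × 10⁻ᴺ° = 54870/2 × 10⁻ᴺ m.
Need 0.5 × 54870 × 10⁻ᴺ ≤ 81 → 10⁻ᴺ ≤ 2.952e-03, so N ≥ 2.53.
At 2 places the error can reach 274 m, but 3 places keeps it to 27.4 m.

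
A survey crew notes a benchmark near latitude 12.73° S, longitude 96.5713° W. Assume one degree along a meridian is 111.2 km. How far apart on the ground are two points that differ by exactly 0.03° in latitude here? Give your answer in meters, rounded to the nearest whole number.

3336 meters

Along a meridian 0.03° is 0.03 × 111200 = 3336 m.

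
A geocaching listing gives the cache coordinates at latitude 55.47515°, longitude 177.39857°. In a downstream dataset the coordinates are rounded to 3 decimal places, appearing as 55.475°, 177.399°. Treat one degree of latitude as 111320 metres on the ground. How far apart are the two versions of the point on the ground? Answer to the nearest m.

32 m

The latitude changed by +0.00015° and the longitude by -0.00043°.
North–south shift: 0.00015 × 111320 = 16.698 m.
East–west at this latitude: -0.00043° × 111320 × cos 55.475° ≈ -0.00043 × 63092.4 = -27.1297 m.
Hypotenuse of the two orthogonal shifts: √(16.698² + 27.1297²) = 31.8566 m.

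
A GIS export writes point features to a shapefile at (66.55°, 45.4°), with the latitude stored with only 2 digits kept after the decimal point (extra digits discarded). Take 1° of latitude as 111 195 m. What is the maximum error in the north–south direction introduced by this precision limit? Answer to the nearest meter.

1112 meters

Truncating at 2 decimal places can drop up to a full unit in the last place, so the latitude may be off by as much as 0.01°.
So the N–S error is at most 0.01 × 111195 = 1111.95 m.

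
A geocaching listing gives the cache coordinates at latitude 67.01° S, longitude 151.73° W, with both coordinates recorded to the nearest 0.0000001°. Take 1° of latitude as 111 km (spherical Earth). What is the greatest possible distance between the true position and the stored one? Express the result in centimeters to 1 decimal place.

Rounding to 7 decimal places leaves each coordinate within ±5e-08° of the true value.
N–S: 5e-08° × 111000 m/° = 0.00555 m.
E–W at 67.01°: 5e-08° × 111000 × cos 67.01° = 5e-08 × 111000 × 0.3906 ≈ 0.00216767 m.
The two errors are perpendicular, so the maximum displacement is √(0.00555² + 0.00216767²) ≈ 0.00595829 m.
That is 0.00595829 m = 0.59583 cm.

0.6 centimeters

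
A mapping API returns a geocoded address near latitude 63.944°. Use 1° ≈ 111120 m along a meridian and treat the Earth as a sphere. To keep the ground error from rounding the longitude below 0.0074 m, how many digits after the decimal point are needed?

At 63.944° one degree of longitude covers 111120 × cos 63.944° ≈ 111120 × 0.4392 ≈ 48809.4 m.
With N decimal places the half-ulp bound is 0.5·10⁻ᴺ°, or 0.5·10⁻ᴺ × 48809.4 m on the ground.
Setting 24404.7 × 10⁻ᴺ ≤ 0.0074 gives 10ᴺ ≥ 3.298e+06, i.e. N ≥ 6.52.
N = 6 would give 0.0244 m (too coarse); N = 7 gives 0.00244 m ≤ 0.0074 m.

7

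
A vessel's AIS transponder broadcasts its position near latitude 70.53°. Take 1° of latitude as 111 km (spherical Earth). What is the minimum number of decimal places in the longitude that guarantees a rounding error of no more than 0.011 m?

7 decimal places

At 70.53° one degree of longitude covers 111000 × cos 70.53° ≈ 111000 × 0.3333 ≈ 36997.8 m.
Rounding to N decimal places gives at most 0.5 × 10⁻ᴺ degrees of error, i.e. 0.5 × 10⁻ᴺ × 36997.8 m.
Need 0.5 × 36997.8 × 10⁻ᴺ ≤ 0.011 → 10⁻ᴺ ≤ 5.946e-07, so N ≥ 6.23.
At 6 places the error can reach 0.0185 m, but 7 places keeps it to 0.00185 m.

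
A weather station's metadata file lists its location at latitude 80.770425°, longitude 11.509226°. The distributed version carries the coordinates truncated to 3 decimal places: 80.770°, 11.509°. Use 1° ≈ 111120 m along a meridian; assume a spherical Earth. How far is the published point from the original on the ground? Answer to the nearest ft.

The latitude changed by +0.000425° and the longitude by +0.000226°.
North–south shift: 0.000425 × 111120 = 47.226 m.
E–W at 80.77°: 0.000226° × 111120 × cos 80.77° = 0.000226 × 111120 × 0.1604 ≈ 4.02809 m.
Hypotenuse of the two orthogonal shifts: √(47.226² + 4.02809²) = 47.3975 m.
In feet: 47.3975 m ÷ 0.3048 ≈ 155.5 ft.

156 ft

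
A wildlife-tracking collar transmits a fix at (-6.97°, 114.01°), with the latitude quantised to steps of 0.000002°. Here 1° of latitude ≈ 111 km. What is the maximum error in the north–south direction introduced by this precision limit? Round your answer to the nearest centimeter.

11 centimeters

With a 0.000002° grid the true value lies within half a step, ±0.000002°/2 = ±1e-06°, of the stored one.
So the N–S error is at most 1e-06 × 111000 = 0.111 m.
That is 0.111 m = 11.1 cm.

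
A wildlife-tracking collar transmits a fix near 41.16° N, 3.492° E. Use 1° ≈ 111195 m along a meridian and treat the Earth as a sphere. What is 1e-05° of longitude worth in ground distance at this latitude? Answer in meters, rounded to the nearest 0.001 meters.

1e-05° of longitude at 41.16° is 1e-05 × 111195 × cos 41.16° ≈ 1e-05 × 83715.9 = 0.837159 m.

0.837 meters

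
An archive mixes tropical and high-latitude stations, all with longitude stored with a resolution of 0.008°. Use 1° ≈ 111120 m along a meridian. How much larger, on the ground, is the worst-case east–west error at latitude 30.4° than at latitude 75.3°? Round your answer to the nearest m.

With a 0.008° grid the true value lies within half a step, ±0.008°/2 = ±0.004°, of the stored one.
Error at 30.4° = 0.004° × 111120 × cos 30.4° ≈ 444.48 × 0.8625 = 383.37 m.
Error at 75.3° = 0.004° × 111120 × cos 75.3° ≈ 444.48 × 0.2538 = 112.79 m.
Difference: 383.37 − 112.79 = 270.58 m.

271 m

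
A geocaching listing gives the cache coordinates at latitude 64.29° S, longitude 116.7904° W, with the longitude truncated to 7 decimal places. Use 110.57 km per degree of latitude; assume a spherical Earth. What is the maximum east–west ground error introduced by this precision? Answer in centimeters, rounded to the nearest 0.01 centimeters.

0.48 centimeters

Truncating at 7 decimal places can drop up to a full unit in the last place, so the longitude may be off by as much as 1e-07°.
One degree of longitude at 64.29° is 110570 × cos 64.29° ≈ 110570 × 0.4338 = 47967.1 m.
East–west error: 1e-07° × 47967.1 m/° ≈ 0.00479671 m.
That is 0.00479671 m = 0.47967 cm.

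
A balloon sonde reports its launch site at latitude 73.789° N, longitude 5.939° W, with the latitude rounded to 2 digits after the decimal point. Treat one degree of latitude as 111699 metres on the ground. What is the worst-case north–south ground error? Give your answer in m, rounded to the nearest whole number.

558 m

Rounding to 2 decimal places leaves the latitude within ±0.005° of the true value.
Along the meridian that is 0.005° × 111699 m/° = 558.495 m.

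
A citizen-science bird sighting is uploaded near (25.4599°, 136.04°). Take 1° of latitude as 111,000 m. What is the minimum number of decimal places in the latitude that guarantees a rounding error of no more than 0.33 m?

One degree of latitude covers 111000 m.
Rounding to N decimal places gives at most 0.5 × 10⁻ᴺ degrees of error, i.e. 0.5 × 10⁻ᴺ × 111000 m.
Setting 55500 × 10⁻ᴺ ≤ 0.33 gives 10ᴺ ≥ 1.682e+05, i.e. N ≥ 5.23.
N = 5 would give 0.555 m (too coarse); N = 6 gives 0.0555 m ≤ 0.33 m.

6 decimal places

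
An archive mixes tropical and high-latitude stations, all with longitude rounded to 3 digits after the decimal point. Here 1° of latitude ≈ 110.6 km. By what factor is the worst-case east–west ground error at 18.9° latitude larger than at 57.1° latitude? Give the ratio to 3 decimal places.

Rounding to 3 decimal places leaves the longitude within ±0.0005° of the true value.
Error at 18.9° = 0.0005° × 110600 × cos 18.9° ≈ 55.3 × 0.9461 = 52.319 m.
At 57.1°: 0.0005° × 110600 × cos 57.1° = 0.0005 × 110600 × 0.5432 ≈ 30.038 m.
The ratio reduces to cos 18.9° / cos 57.1° = 0.9461/0.5432 ≈ 1.7418.

1.742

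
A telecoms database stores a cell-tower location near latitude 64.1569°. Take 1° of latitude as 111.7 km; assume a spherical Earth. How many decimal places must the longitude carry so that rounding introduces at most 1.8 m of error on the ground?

At 64.1569° one degree of longitude covers 111700 × cos 64.1569° ≈ 111700 × 0.4359 ≈ 48690.9 m.
N decimal places → at most half a unit in the last place, 0.5 × 10⁻ᴺ° = 48690.9/2 × 10⁻ᴺ m.
Need 0.5 × 48690.9 × 10⁻ᴺ ≤ 1.8 → 10⁻ᴺ ≤ 7.394e-05, so N ≥ 4.13.
N = 4 would give 2.43 m (too coarse); N = 5 gives 0.243 m ≤ 1.8 m.

5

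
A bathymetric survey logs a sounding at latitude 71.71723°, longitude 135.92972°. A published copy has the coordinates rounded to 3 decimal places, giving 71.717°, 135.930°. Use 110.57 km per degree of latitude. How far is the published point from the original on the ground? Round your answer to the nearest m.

The latitude changed by +0.00023° and the longitude by -0.00028°.
N–S: 0.00023° × 110570 m/° = 25.4311 m.
E–W at 71.717°: -0.00028° × 110570 × cos 71.717° = -0.00028 × 110570 × 0.3137 ≈ -9.71236 m.
Combined displacement = (25.4311² + 9.71236²)^½ ≈ 27.2226 m.

27 m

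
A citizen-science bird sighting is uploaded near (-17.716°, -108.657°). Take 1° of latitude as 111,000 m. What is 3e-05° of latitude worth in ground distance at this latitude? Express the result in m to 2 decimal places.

3e-05° × 111000 m/° = 3.33 m.

3.33 m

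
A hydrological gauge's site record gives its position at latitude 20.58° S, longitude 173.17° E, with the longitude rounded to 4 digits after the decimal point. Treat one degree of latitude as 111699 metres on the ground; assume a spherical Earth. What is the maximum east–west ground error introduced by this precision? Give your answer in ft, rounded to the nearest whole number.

Rounding to 4 decimal places leaves the longitude within ±5e-05° of the true value.
Parallels shrink by cos φ, so at 20.58° a degree of longitude is 111699 × 0.9362 ≈ 104571 m.
Maximum E–W displacement: 5e-05 × 104571 = 5.22853 m.
Converting: 5.22853 m × 3.2808 ft/m ≈ 17.154 ft.

17 ft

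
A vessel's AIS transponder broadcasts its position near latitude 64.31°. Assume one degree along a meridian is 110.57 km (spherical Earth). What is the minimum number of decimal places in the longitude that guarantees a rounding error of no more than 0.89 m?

At 64.31° one degree of longitude covers 110570 × cos 64.31° ≈ 110570 × 0.4335 ≈ 47932.3 m.
N decimal places → at most half a unit in the last place, 0.5 × 10⁻ᴺ° = 47932.3/2 × 10⁻ᴺ m.
Need 0.5 × 47932.3 × 10⁻ᴺ ≤ 0.89 → 10⁻ᴺ ≤ 3.714e-05, so N ≥ 4.43.
N = 4 would give 2.4 m (too coarse); N = 5 gives 0.24 m ≤ 0.89 m.

5 decimal places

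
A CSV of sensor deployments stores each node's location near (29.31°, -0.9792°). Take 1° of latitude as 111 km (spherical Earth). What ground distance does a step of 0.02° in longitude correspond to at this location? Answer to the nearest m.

0.02° of longitude at 29.31° is 0.02 × 111000 × cos 29.31° ≈ 0.02 × 96790.2 = 1935.8 m.

1936 m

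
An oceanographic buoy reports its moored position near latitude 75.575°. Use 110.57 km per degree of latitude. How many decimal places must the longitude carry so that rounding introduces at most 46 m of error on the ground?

3

At 75.575° one degree of longitude covers 110570 × cos 75.575° ≈ 110570 × 0.2491 ≈ 27544.4 m.
With N decimal places the half-ulp bound is 0.5·10⁻ᴺ°, or 0.5·10⁻ᴺ × 27544.4 m on the ground.
Need 0.5 × 27544.4 × 10⁻ᴺ ≤ 46 → 10⁻ᴺ ≤ 3.340e-03, so N ≥ 2.48.
So 3 decimal places suffice (13.8 m); 2 would allow up to 138 m.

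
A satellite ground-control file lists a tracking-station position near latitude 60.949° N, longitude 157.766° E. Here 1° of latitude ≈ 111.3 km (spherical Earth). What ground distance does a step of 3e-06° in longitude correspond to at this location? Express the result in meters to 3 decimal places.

3e-06° of longitude at 60.949° is 3e-06 × 111300 × cos 60.949° ≈ 3e-06 × 54045.9 = 0.162138 m.

0.162 meters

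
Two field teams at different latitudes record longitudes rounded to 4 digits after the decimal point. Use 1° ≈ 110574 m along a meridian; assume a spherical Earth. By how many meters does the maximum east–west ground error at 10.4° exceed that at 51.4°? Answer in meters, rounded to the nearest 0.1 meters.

Rounding to 4 decimal places leaves the longitude within ±5e-05° of the true value.
Error at 10.4° = 5e-05° × 110574 × cos 10.4° ≈ 5.5287 × 0.9836 = 5.4379 m.
Error at 51.4° = 5e-05° × 110574 × cos 51.4° ≈ 5.5287 × 0.6239 = 3.4492 m.
Difference: 5.4379 − 3.4492 = 1.9886 m.

2.0 meters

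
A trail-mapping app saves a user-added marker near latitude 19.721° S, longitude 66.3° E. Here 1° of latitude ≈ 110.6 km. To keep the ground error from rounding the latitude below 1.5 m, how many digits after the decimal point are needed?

One degree of latitude covers 110600 m.
Rounding to N decimal places gives at most 0.5 × 10⁻ᴺ degrees of error, i.e. 0.5 × 10⁻ᴺ × 110600 m.
Setting 55300 × 10⁻ᴺ ≤ 1.5 gives 10ᴺ ≥ 3.687e+04, i.e. N ≥ 4.57.
At 4 places the error can reach 5.53 m, but 5 places keeps it to 0.553 m.

5 decimal places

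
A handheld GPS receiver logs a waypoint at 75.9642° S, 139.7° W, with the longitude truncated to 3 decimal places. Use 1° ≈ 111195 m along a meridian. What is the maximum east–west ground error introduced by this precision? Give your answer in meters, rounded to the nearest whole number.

27 meters

Truncating at 3 decimal places can drop up to a full unit in the last place, so the longitude may be off by as much as 0.001°.
At latitude 75.9642° a degree of longitude spans 111195 m × cos 75.9642° = 111195 × 0.2425 ≈ 26967.9 m.
Maximum E–W displacement: 0.001 × 26967.9 = 26.9679 m.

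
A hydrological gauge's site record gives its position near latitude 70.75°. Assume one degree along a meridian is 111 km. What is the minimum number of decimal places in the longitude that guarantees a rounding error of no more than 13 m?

At 70.75° one degree of longitude covers 111000 × cos 70.75° ≈ 111000 × 0.3297 ≈ 36595.7 m.
N decimal places → at most half a unit in the last place, 0.5 × 10⁻ᴺ° = 36595.7/2 × 10⁻ᴺ m.
Setting 18297.8 × 10⁻ᴺ ≤ 13 gives 10ᴺ ≥ 1408, i.e. N ≥ 3.15.
So 4 decimal places suffice (1.83 m); 3 would allow up to 18.3 m.

4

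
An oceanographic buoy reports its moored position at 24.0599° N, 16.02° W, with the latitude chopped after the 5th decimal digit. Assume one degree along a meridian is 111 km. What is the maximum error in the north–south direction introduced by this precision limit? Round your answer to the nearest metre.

Truncating at 5 decimal places can drop up to a full unit in the last place, so the latitude may be off by as much as 1e-05°.
So the N–S error is at most 1e-05 × 111000 = 1.11 m.

1 metres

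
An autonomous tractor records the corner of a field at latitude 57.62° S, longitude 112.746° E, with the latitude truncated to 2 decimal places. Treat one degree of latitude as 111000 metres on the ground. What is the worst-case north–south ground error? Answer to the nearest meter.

1110 meters

Truncating at 2 decimal places can drop up to a full unit in the last place, so the latitude may be off by as much as 0.01°.
North–south distance: 0.01° × 111000 m/° = 1110 m.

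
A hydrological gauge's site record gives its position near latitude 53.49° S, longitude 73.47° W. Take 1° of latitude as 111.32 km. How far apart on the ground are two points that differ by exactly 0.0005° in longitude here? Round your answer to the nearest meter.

33 meters

One degree of longitude here spans 111320 × cos 53.49° = 111320 × 0.5950 ≈ 66231.3 m; 0.0005° of that is 33.1156 m.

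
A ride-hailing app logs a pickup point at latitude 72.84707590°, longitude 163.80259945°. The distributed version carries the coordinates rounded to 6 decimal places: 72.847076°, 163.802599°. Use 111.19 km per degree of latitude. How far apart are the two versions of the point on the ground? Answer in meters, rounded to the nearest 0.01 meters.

0.02 meters

Δlat = 72.84707590 − 72.847076 = -0.00000010°; Δlon = 163.80259945 − 163.802599 = +0.00000045°.
North–south shift: -0.00000010 × 111190 = -0.011119 m.
E–W at 72.8471°: 0.00000045° × 111190 × cos 72.8471° = 0.00000045 × 111190 × 0.2949 ≈ 0.0147566 m.
Distance: √(0.011119² + 0.0147566²) ≈ 0.0184767 m.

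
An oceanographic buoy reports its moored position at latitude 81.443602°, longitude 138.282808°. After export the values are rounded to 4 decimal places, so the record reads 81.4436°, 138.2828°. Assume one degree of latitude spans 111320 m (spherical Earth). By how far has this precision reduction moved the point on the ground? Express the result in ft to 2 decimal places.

0.85 ft

Δlat = 81.443602 − 81.4436 = +0.000002°; Δlon = 138.282808 − 138.2828 = +0.000008°.
N–S: 0.000002° × 111320 m/° = 0.22264 m.
East–west at this latitude: 0.000008° × 111320 × cos 81.4436° ≈ 0.000008 × 16562.5 = 0.1325 m.
Combined displacement = (0.22264² + 0.1325²)^½ ≈ 0.259085 m.
Converting: 0.259085 m × 3.2808 ft/m ≈ 0.85002 ft.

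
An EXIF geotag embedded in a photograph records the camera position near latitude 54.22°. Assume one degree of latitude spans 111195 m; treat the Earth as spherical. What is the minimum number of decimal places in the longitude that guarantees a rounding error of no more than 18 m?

At 54.22° one degree of longitude covers 111195 × cos 54.22° ≈ 111195 × 0.5847 ≈ 65012.9 m.
With N decimal places the half-ulp bound is 0.5·10⁻ᴺ°, or 0.5·10⁻ᴺ × 65012.9 m on the ground.
Need 0.5 × 65012.9 × 10⁻ᴺ ≤ 18 → 10⁻ᴺ ≤ 5.537e-04, so N ≥ 3.26.
So 4 decimal places suffice (3.25 m); 3 would allow up to 32.5 m.

4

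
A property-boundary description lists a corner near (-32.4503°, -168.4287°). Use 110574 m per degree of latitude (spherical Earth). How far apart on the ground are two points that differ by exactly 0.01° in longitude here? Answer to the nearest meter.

0.01° of longitude at 32.4503° is 0.01 × 110574 × cos 32.4503° ≈ 0.01 × 93308.7 = 933.087 m.

933 meters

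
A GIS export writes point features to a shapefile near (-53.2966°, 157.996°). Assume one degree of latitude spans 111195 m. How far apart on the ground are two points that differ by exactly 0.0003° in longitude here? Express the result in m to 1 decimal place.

0.0003° of longitude at 53.2966° is 0.0003 × 111195 × cos 53.2966° ≈ 0.0003 × 66458.2 = 19.9375 m.

19.9 m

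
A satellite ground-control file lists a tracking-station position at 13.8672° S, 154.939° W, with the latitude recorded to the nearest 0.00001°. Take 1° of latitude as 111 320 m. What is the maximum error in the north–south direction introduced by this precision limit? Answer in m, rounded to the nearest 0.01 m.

Rounding to 5 decimal places leaves the latitude within ±5e-06° of the true value.
Along the meridian that is 5e-06° × 111320 m/° = 0.5566 m.

0.56 m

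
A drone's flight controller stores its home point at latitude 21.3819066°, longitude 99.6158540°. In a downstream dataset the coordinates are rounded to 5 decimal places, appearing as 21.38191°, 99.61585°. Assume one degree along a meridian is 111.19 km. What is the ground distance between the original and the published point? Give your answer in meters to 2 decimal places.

0.56 meters

Δlat = 21.3819066 − 21.38191 = -0.0000034°; Δlon = 99.6158540 − 99.61585 = +0.0000040°.
N–S: -0.0000034° × 111190 m/° = -0.378046 m.
E–W at 21.3819°: 0.0000040° × 111190 × cos 21.3819° = 0.0000040 × 111190 × 0.9312 ≈ 0.414148 m.
Distance: √(0.378046² + 0.414148²) ≈ 0.560747 m.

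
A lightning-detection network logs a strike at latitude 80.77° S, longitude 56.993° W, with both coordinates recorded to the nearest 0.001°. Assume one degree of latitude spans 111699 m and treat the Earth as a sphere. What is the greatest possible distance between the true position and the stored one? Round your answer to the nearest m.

57 m

Rounding to 3 decimal places leaves each coordinate within ±0.0005° of the true value.
Latitude error → 0.0005 × 111699 = 55.8495 m along the meridian.
Longitude error → 0.0005 × 111699 × cos 80.77° = 0.0005 × 111699 × 0.1604 ≈ 8.95815 m.
Combining orthogonally: (55.8495² + 8.95815²)^½ ≈ 56.5634 m.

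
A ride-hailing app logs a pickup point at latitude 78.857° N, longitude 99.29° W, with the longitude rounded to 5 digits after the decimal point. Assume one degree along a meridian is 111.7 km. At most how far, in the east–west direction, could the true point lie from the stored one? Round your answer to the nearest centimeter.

Rounding to 5 decimal places leaves the longitude within ±5e-06° of the true value.
One degree of longitude at 78.857° is 111700 × cos 78.857° ≈ 111700 × 0.1933 = 21587 m.
East–west error: 5e-06° × 21587 m/° ≈ 0.107935 m.
That is 0.107935 m = 10.793 cm.

11 centimeters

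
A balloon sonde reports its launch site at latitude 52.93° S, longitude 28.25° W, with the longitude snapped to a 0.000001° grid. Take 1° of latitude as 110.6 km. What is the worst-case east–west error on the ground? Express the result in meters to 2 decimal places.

0.03 meters

With a 0.000001° grid the true value lies within half a step, ±0.000001°/2 = ±5e-07°, of the stored one.
At latitude 52.93° a degree of longitude spans 110600 m × cos 52.93° = 110600 × 0.6028 ≈ 66668.6 m.
So at most 5e-07° × 66668.6 ≈ 0.0333343 m east–west.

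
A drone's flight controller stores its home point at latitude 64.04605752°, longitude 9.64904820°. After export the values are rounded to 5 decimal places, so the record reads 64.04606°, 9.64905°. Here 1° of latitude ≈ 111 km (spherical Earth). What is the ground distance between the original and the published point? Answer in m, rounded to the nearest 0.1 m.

0.3 m

Δlat = 64.04605752 − 64.04606 = -0.00000248°; Δlon = 9.64904820 − 9.64905 = -0.00000180°.
North–south shift: -0.00000248 × 111000 = -0.27528 m.
East–west at this latitude: -0.00000180° × 111000 × cos 64.0461° ≈ -0.00000180 × 48579 = -0.0874422 m.
Hypotenuse of the two orthogonal shifts: √(0.27528² + 0.0874422²) = 0.288834 m.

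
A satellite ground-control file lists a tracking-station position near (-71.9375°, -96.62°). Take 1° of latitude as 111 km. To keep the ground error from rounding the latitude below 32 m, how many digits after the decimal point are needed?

One degree of latitude covers 111000 m.
N decimal places → at most half a unit in the last place, 0.5 × 10⁻ᴺ° = 111000/2 × 10⁻ᴺ m.
Need 0.5 × 111000 × 10⁻ᴺ ≤ 32 → 10⁻ᴺ ≤ 5.766e-04, so N ≥ 3.24.
At 3 places the error can reach 55.5 m, but 4 places keeps it to 5.55 m.

4 decimal places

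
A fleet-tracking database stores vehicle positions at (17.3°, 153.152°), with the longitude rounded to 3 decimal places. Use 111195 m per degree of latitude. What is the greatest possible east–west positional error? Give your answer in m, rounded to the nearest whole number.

53 m

Rounding to 3 decimal places leaves the longitude within ±0.0005° of the true value.
Parallels shrink by cos φ, so at 17.3° a degree of longitude is 111195 × 0.9548 ≈ 106165 m.
East–west error: 0.0005° × 106165 m/° ≈ 53.0823 m.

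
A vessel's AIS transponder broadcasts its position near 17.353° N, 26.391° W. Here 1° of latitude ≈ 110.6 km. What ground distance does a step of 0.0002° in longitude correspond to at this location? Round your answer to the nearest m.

21 m

0.0002° of longitude at 17.353° is 0.0002 × 110600 × cos 17.353° ≈ 0.0002 × 105566 = 21.1132 m.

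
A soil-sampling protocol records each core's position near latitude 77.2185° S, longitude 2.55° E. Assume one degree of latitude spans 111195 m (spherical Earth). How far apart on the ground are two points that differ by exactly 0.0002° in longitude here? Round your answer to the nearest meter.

At 77.2185° a degree of longitude is 111195 × cos 77.2185° ≈ 24600.1 m, so 0.0002° corresponds to 4.92001 m.

5 meters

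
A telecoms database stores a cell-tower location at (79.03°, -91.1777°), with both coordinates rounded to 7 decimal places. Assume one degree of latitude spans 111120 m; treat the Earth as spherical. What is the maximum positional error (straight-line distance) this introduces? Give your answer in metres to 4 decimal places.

0.0057 metres

Rounding to 7 decimal places leaves each coordinate within ±5e-08° of the true value.
North–south component: 5e-08° × 111120 = 0.005556 m.
East–west component at 79.03°: 5e-08° × 111120 × cos 79.03° ≈ 5e-08 × 21145.6 ≈ 0.00105728 m.
The two errors are perpendicular, so the maximum displacement is √(0.005556² + 0.00105728²) ≈ 0.0056557 m.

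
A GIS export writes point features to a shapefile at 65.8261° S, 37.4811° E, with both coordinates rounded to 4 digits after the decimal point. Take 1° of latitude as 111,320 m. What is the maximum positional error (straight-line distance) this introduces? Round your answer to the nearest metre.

6 metres

Rounding to 4 decimal places leaves each coordinate within ±5e-05° of the true value.
N–S: 5e-05° × 111320 m/° = 5.566 m.
E–W at 65.8261°: 5e-05° × 111320 × cos 65.8261° = 5e-05 × 111320 × 0.4095 ≈ 2.27932 m.
The two errors are perpendicular, so the maximum displacement is √(5.566² + 2.27932²) ≈ 6.01462 m.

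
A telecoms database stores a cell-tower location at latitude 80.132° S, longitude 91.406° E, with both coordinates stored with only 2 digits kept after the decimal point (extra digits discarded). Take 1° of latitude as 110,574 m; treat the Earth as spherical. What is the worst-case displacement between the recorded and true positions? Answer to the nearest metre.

1122 metres

Truncating at 2 decimal places can drop up to a full unit in the last place, so each coordinate may be off by as much as 0.01°.
North–south component: 0.01° × 110574 = 1105.74 m.
E–W at 80.132°: 0.01° × 110574 × cos 80.132° = 0.01 × 110574 × 0.1714 ≈ 189.5 m.
Worst case both components are at the extreme and orthogonal: √(1105.74² + 189.5²) ≈ 1121.86 m.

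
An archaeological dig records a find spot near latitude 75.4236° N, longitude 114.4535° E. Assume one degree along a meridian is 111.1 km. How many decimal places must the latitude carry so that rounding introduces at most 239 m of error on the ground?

3

One degree of latitude covers 111100 m.
Rounding to N decimal places gives at most 0.5 × 10⁻ᴺ degrees of error, i.e. 0.5 × 10⁻ᴺ × 111100 m.
Need 0.5 × 111100 × 10⁻ᴺ ≤ 239 → 10⁻ᴺ ≤ 4.302e-03, so N ≥ 2.37.
At 2 places the error can reach 556 m, but 3 places keeps it to 55.6 m.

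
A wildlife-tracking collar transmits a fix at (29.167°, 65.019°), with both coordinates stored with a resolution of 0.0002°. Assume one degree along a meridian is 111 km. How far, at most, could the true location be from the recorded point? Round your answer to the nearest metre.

15 metres

With a 0.0002° grid the true value lies within half a step, ±0.0002°/2 = ±0.0001°, of the stored one.
Latitude error → 0.0001 × 111000 = 11.1 m along the meridian.
E–W at 29.167°: 0.0001° × 111000 × cos 29.167° = 0.0001 × 111000 × 0.8732 ≈ 9.69255 m.
The two errors are perpendicular, so the maximum displacement is √(11.1² + 9.69255²) ≈ 14.7362 m.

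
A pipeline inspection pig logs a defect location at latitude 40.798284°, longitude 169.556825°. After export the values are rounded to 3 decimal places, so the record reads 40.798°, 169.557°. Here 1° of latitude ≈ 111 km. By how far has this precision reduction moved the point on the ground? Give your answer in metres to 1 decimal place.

34.8 metres

The latitude changed by +0.000284° and the longitude by -0.000175°.
N–S: 0.000284° × 111000 m/° = 31.524 m.
East–west at this latitude: -0.000175° × 111000 × cos 40.798° ≈ -0.000175 × 84029 = -14.7051 m.
Hypotenuse of the two orthogonal shifts: √(31.524² + 14.7051²) = 34.7851 m.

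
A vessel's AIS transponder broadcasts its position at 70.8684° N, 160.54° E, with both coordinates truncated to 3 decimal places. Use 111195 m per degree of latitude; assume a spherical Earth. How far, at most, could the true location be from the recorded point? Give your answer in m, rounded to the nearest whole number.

117 m

Truncating at 3 decimal places can drop up to a full unit in the last place, so each coordinate may be off by as much as 0.001°.
Latitude error → 0.001 × 111195 = 111.195 m along the meridian.
E–W at 70.8684°: 0.001° × 111195 × cos 70.8684° = 0.001 × 111195 × 0.3277 ≈ 36.4429 m.
Worst case both components are at the extreme and orthogonal: √(111.195² + 36.4429²) ≈ 117.015 m.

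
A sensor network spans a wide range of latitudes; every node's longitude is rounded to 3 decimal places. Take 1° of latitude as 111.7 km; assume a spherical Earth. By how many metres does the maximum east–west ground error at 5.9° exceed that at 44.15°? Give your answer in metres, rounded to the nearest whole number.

15 metres

Rounding to 3 decimal places leaves the longitude within ±0.0005° of the true value.
At 5.9°: 0.0005° × 111700 × cos 5.9° = 0.0005 × 111700 × 0.9947 ≈ 55.554 m.
At 44.15°: 0.0005° × 111700 × cos 44.15° = 0.0005 × 111700 × 0.7175 ≈ 40.073 m.
So the lower-latitude error exceeds the higher by 55.554 − 40.073 = 15.481 m.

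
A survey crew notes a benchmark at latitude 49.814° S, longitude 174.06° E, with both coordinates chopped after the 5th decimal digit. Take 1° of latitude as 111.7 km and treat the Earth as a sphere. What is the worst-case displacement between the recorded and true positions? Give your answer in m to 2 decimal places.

Truncating at 5 decimal places can drop up to a full unit in the last place, so each coordinate may be off by as much as 1e-05°.
Latitude error → 1e-05 × 111700 = 1.117 m along the meridian.
Longitude error → 1e-05 × 111700 × cos 49.814° = 1e-05 × 111700 × 0.6453 ≈ 0.720768 m.
Worst case both components are at the extreme and orthogonal: √(1.117² + 0.720768²) ≈ 1.32936 m.

1.33 m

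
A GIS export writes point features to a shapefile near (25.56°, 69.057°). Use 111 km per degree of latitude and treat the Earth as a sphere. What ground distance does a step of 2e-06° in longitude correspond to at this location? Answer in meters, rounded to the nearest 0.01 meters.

0.20 meters

At 25.56° a degree of longitude is 111000 × cos 25.56° ≈ 100137 m, so 2e-06° corresponds to 0.200274 m.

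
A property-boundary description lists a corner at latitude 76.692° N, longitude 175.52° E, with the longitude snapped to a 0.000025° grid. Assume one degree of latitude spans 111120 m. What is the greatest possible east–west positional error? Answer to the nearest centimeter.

With a 0.000025° grid the true value lies within half a step, ±0.000025°/2 = ±1.25e-05°, of the stored one.
One degree of longitude at 76.692° is 111120 × cos 76.692° ≈ 111120 × 0.2302 = 25578.2 m.
East–west error: 1.25e-05° × 25578.2 m/° ≈ 0.319728 m.
That is 0.319728 m = 31.973 cm.

32 centimeters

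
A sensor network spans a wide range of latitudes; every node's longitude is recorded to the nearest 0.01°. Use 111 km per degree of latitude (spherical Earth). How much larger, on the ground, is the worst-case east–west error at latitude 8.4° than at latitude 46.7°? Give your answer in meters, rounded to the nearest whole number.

Rounding to 2 decimal places leaves the longitude within ±0.005° of the true value.
Error at 8.4° = 0.005° × 111000 × cos 8.4° ≈ 555 × 0.9893 = 549.05 m.
At 46.7°: 0.005° × 111000 × cos 46.7° = 0.005 × 111000 × 0.6858 ≈ 380.63 m.
Difference: 549.05 − 380.63 = 168.42 m.

168 meters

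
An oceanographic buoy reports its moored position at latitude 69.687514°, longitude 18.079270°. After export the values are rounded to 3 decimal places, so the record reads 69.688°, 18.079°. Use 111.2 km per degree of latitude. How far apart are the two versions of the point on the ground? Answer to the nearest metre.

The latitude changed by -0.000486° and the longitude by +0.000270°.
North–south shift: -0.000486 × 111200 = -54.0432 m.
East–west at this latitude: 0.000270° × 111200 × cos 69.688° ≈ 0.000270 × 38601.1 = 10.4223 m.
Combined displacement = (54.0432² + 10.4223²)^½ ≈ 55.039 m.

55 metres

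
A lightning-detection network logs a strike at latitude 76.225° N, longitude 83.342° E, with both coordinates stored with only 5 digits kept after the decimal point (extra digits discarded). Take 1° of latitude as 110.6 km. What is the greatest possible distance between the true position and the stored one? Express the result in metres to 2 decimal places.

1.14 metres

Truncating at 5 decimal places can drop up to a full unit in the last place, so each coordinate may be off by as much as 1e-05°.
North–south component: 1e-05° × 110600 = 1.106 m.
Longitude error → 1e-05 × 110600 × cos 76.225° = 1e-05 × 110600 × 0.2381 ≈ 0.263349 m.
Combining orthogonally: (1.106² + 0.263349²)^½ ≈ 1.13692 m.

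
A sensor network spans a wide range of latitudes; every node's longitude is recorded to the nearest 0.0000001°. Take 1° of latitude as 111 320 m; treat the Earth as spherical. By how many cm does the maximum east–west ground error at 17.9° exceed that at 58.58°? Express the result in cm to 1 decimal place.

0.2 cm

Rounding to 7 decimal places leaves the longitude within ±5e-08° of the true value.
At 17.9°: 5e-08° × 111320 × cos 17.9° = 5e-08 × 111320 × 0.9516 ≈ 0.0052966 m.
Error at 58.58° = 5e-08° × 111320 × cos 58.58° ≈ 0.005566 × 0.5213 = 0.0029016 m.
Difference: 0.0052966 − 0.0029016 = 0.002395 m.
That is 0.00239498 m = 0.2395 cm.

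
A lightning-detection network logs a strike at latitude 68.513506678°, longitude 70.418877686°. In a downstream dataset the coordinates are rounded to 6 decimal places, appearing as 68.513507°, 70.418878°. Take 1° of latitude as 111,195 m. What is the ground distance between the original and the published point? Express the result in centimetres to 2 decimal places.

3.80 centimetres

The latitude changed by -0.000000322° and the longitude by -0.000000314°.
North–south shift: -0.000000322 × 111195 = -0.0358048 m.
East–west at this latitude: -0.000000314° × 111195 × cos 68.5135° ≈ -0.000000314 × 40728.7 = -0.0127888 m.
Hypotenuse of the two orthogonal shifts: √(0.0358048² + 0.0127888²) = 0.0380202 m.
That is 0.0380202 m = 3.802 cm.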